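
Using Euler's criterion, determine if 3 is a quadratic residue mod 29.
By Euler's criterion: 3^{14} ≡ 28 (mod 29). Since this equals -1 (≡ 28), 3 is not a QR.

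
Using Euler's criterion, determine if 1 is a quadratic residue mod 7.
By Euler's criterion: 1^{3} ≡ 1 mod 7. Since this equals 1, 1 is a QR.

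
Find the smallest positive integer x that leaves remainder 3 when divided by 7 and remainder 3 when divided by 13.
M = 7 × 13 = 91. M₁ = 13, y₁ ≡ 6 (mod 7). M₂ = 7, y₂ ≡ 2 (mod 13). x = 3×13×6 + 3×7×2 ≡ 3 (mod 91)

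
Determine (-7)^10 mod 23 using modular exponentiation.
By repeated squaring mod 23: (-7)^{1}≡16, (-7)^{2}≡3, (-7)^{4}≡9, (-7)^{8}≡12. Then (-7)^{10} = (-7)^{8+2} ≡ 12 × 3 ≡ 13 mod 23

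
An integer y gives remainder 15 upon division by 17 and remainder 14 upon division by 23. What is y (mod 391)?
M = 17 × 23 = 391. M₁ = 23, y₁ ≡ 3 (mod 17). M₂ = 17, y₂ ≡ 19 (mod 23). y = 15×23×3 + 14×17×19 ≡ 83 (mod 391)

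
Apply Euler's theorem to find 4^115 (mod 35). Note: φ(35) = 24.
By Euler: 4^{24} ≡ 1 (mod 35) since gcd(4, 35) = 1. 115 = 4×24 + 19. So 4^{115} ≡ 4^{19} ≡ 4 (mod 35)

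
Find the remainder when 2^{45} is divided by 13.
By Fermat: 2^{12} ≡ 1 (mod 13). 45 = 3×12 + 9. So 2^{45} ≡ 2^{9} ≡ 5 (mod 13)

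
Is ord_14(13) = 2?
Powers of 13 mod 14: 13^1≡13, 13^2≡1. First k with 13^k≡1 is k=2. Yes, ord_14(13) = 2.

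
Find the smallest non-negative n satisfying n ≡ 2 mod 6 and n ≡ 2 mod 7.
M = 6 × 7 = 42. M₁ = 7, y₁ ≡ 1 mod 6. M₂ = 6, y₂ ≡ 6 mod 7. n = 2×7×1 + 2×6×6 ≡ 2 mod 42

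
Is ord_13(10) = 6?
Powers of 10 mod 13: 10^1≡10, 10^2≡9, 10^3≡12, 10^4≡3, 10^5≡4, 10^6≡1. First k with 10^k≡1 is k=6. Yes, ord_13(10) = 6.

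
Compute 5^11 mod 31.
By repeated squaring (mod 31): 5^{1}≡5, 5^{2}≡25, 5^{4}≡5, 5^{8}≡25. Then 5^{11} = 5^{8+2+1} ≡ 25 × 25 × 5 ≡ 25 (mod 31)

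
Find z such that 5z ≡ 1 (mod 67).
Since 67 is prime, by Fermat 5^(-1) ≡ 5^{65} ≡ 27 (mod 67). Verify: 5 × 27 = 135 ≡ 1 (mod 67)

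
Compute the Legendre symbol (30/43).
(30/43) = 30^{21} mod 43 = -1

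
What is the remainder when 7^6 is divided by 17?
By repeated squaring (mod 17): 7^{1}≡7, 7^{2}≡15, 7^{4}≡4. Then 7^{6} = 7^{4+2} ≡ 4 × 15 ≡ 9 (mod 17)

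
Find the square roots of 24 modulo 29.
The square roots of 24 mod 29 are 16 and 13. Verify: 16² = 256 ≡ 24 mod 29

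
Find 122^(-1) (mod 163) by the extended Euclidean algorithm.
Extended GCD: 122(-4) + 163(3) = 1. So 122^(-1) ≡ -4 ≡ 159 (mod 163). Verify: 122 × 159 = 19398 ≡ 1 (mod 163)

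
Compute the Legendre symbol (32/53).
(32/53) = 32^{26} mod 53 = -1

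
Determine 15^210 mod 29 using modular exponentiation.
Using Fermat: 15^{28} ≡ 1 mod 29. 210 ≡ 14 mod 28. So 15^{210} ≡ 15^{14} ≡ 28 mod 29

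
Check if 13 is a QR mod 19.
By Euler's criterion: 13^{9} ≡ 18 (mod 19). Since this equals -1 (≡ 18), 13 is not a QR.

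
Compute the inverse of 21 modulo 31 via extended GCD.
Extended GCD: 21(3) + 31(-2) = 1. So 21^(-1) ≡ 3 mod 31. Verify: 21 × 3 = 63 ≡ 1 mod 31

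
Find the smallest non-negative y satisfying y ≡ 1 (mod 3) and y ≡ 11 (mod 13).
M = 3 × 13 = 39. M₁ = 13, y₁ ≡ 1 (mod 3). M₂ = 3, y₂ ≡ 9 (mod 13). y = 1×13×1 + 11×3×9 ≡ 37 (mod 39)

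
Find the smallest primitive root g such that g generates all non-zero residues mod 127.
g = 3. Powers: [3, 9, 27, 81, 116, 94, ...] generates all 126 non-zero residues.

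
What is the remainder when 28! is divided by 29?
By Wilson's theorem, (28)! ≡ -1 ≡ 28 mod 29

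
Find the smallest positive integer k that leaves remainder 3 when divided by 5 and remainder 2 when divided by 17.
M = 5 × 17 = 85. M₁ = 17, y₁ ≡ 3 mod 5. M₂ = 5, y₂ ≡ 7 mod 17. k = 3×17×3 + 2×5×7 ≡ 53 mod 85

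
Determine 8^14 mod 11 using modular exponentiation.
Using Fermat: 8^{10} ≡ 1 (mod 11). 14 ≡ 4 (mod 10). So 8^{14} ≡ 8^{4} ≡ 4 (mod 11)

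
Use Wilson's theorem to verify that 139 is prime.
(138)! mod 139 = 138. Since this equals -1 mod 139, Wilson confirms 139 is prime.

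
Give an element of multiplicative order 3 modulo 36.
25 has order 3 mod 36 since 25^{3} ≡ 1 mod 36 and no smaller power works.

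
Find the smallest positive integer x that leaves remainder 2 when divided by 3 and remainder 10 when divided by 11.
M = 3 × 11 = 33. M₁ = 11, y₁ ≡ 2 (mod 3). M₂ = 3, y₂ ≡ 4 (mod 11). x = 2×11×2 + 10×3×4 ≡ 32 (mod 33)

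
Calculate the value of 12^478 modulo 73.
Using Fermat: 12^{72} ≡ 1 (mod 73). 478 ≡ 46 (mod 72). So 12^{478} ≡ 12^{46} ≡ 41 (mod 73)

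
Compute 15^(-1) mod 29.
Since 29 is prime, by Fermat 15^(-1) ≡ 15^{27} ≡ 2 mod 29. Verify: 15 × 2 = 30 ≡ 1 mod 29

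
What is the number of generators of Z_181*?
Number of primitive roots mod 181 = φ(p-1) = φ(180) = 48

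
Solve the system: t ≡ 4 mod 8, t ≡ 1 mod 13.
M = 8 × 13 = 104. M₁ = 13, y₁ ≡ 5 mod 8. M₂ = 8, y₂ ≡ 5 mod 13. t = 4×13×5 + 1×8×5 ≡ 92 mod 104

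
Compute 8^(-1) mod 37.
Since 37 is prime, by Fermat 8^(-1) ≡ 8^{35} ≡ 14 mod 37. Verify: 8 × 14 = 112 ≡ 1 mod 37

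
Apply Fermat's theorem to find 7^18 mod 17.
By Fermat: 7^{16} ≡ 1 mod 17. So 7^{18} = 7^{16} · 7^{2} ≡ 7^{2} ≡ 15 mod 17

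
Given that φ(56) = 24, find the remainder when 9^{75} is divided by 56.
By Euler: 9^{24} ≡ 1 mod 56 since gcd(9, 56) = 1. 75 = 3×24 + 3. So 9^{75} ≡ 9^{3} ≡ 1 mod 56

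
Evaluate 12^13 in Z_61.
By repeated squaring mod 61: 12^{1}≡12, 12^{2}≡22, 12^{4}≡57, 12^{8}≡16. Then 12^{13} = 12^{8+4+1} ≡ 16 × 57 × 12 ≡ 25 mod 61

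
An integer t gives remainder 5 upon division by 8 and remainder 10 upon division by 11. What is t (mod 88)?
M = 8 × 11 = 88. M₁ = 11, y₁ ≡ 3 (mod 8). M₂ = 8, y₂ ≡ 7 (mod 11). t = 5×11×3 + 10×8×7 ≡ 21 (mod 88)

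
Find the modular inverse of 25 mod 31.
Since 31 is prime, by Fermat 25^(-1) ≡ 25^{29} ≡ 5 mod 31. Verify: 25 × 5 = 125 ≡ 1 mod 31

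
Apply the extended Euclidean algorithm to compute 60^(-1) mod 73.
Extended GCD: 60(28) + 73(-23) = 1. So 60^(-1) ≡ 28 (mod 73). Verify: 60 × 28 = 1680 ≡ 1 (mod 73)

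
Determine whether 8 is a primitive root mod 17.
8^{8} ≡ 1 (mod 17) and 8 < 16, so ord_17(8) = 8 ≠ 16 and 8 is not a primitive root.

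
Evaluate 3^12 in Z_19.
By repeated squaring mod 19: 3^{1}≡3, 3^{2}≡9, 3^{4}≡5, 3^{8}≡6. Then 3^{12} = 3^{8+4} ≡ 6 × 5 ≡ 11 mod 19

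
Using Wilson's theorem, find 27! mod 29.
(28)! = (27)! × (28) ≡ -1 (mod 29). So (27)! ≡ -1 × (28)^(-1) ≡ (-1)×(-1) = 1 (mod 29)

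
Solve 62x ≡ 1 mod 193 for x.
Since 193 is prime, by Fermat 62^(-1) ≡ 62^{191} ≡ 165 mod 193. Verify: 62 × 165 = 10230 ≡ 1 mod 193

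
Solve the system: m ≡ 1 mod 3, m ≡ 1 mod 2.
M = 3 × 2 = 6. M₁ = 2, y₁ ≡ 2 mod 3. M₂ = 3, y₂ ≡ 1 mod 2. m = 1×2×2 + 1×3×1 ≡ 1 mod 6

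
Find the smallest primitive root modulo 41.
g = 6. Powers: [6, 36, 11, 25, 27, 39, 29, 10, ...] generates all 40 non-zero residues.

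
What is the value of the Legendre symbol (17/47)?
(17/47) = 17^{23} mod 47 = 1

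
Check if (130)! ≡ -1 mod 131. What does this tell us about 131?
(130)! mod 131 = 130. Since this equals -1 mod 131, Wilson confirms 131 is prime.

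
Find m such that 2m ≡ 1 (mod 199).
Since 199 is prime, by Fermat 2^(-1) ≡ 2^{197} ≡ 100 (mod 199). Verify: 2 × 100 = 200 ≡ 1 (mod 199)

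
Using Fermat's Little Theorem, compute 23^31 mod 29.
By Fermat: 23^{28} ≡ 1 (mod 29). So 23^{31} = 23^{28} · 23^{3} ≡ 23^{3} ≡ 16 (mod 29)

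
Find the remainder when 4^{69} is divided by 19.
By Fermat: 4^{18} ≡ 1 mod 19. 69 = 3×18 + 15. So 4^{69} ≡ 4^{15} ≡ 11 mod 19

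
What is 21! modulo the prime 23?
(22)! = (21)! × (22) ≡ -1 (mod 23). So (21)! ≡ -1 × (22)^(-1) ≡ (-1)×(-1) = 1 (mod 23)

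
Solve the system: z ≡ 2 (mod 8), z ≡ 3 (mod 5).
M = 8 × 5 = 40. M₁ = 5, y₁ ≡ 5 (mod 8). M₂ = 8, y₂ ≡ 2 (mod 5). z = 2×5×5 + 3×8×2 ≡ 18 (mod 40)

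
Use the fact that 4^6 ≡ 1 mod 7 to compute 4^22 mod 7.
By Fermat: 4^{6} ≡ 1 mod 7. 22 = 3×6 + 4. So 4^{22} ≡ 4^{4} ≡ 4 mod 7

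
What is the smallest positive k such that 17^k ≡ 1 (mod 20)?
Powers of 17 mod 20: 17^1≡17, 17^2≡9, 17^3≡13, 17^4≡1. ord_20(17) = 4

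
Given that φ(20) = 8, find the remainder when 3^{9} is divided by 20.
By Euler: 3^{8} ≡ 1 mod 20 since gcd(3, 20) = 1. 9 = 1×8 + 1. So 3^{9} ≡ 3^{1} ≡ 3 mod 20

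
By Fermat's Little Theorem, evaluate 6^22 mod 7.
By Fermat: 6^{6} ≡ 1 mod 7. 22 = 3×6 + 4. So 6^{22} ≡ 6^{4} ≡ 1 mod 7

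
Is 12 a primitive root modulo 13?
12^{2} ≡ 1 mod 13 and 2 < 12, so ord_13(12) = 2 ≠ 12 and 12 is not a primitive root.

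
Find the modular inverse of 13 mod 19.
Since 19 is prime, by Fermat 13^(-1) ≡ 13^{17} ≡ 3 mod 19. Verify: 13 × 3 = 39 ≡ 1 mod 19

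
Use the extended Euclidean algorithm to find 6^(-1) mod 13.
Extended GCD: 6(-2) + 13(1) = 1. So 6^(-1) ≡ -2 ≡ 11 (mod 13). Verify: 6 × 11 = 66 ≡ 1 (mod 13)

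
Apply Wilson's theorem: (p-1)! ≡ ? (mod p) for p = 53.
By Wilson's theorem, (52)! ≡ -1 ≡ 52 mod 53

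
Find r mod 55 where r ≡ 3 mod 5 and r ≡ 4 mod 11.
M = 5 × 11 = 55. M₁ = 11, y₁ ≡ 1 mod 5. M₂ = 5, y₂ ≡ 9 mod 11. r = 3×11×1 + 4×5×9 ≡ 48 mod 55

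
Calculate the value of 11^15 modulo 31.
By repeated squaring (mod 31): 11^{1}≡11, 11^{2}≡28, 11^{4}≡9, 11^{8}≡19. Then 11^{15} = 11^{8+4+2+1} ≡ 19 × 9 × 28 × 11 ≡ 30 (mod 31)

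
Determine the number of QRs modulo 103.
The squaring map on Z_103* is 2-to-1, so there are (102)/2 = 51 QRs.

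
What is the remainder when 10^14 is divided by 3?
Using Fermat: 10^{2} ≡ 1 mod 3. 14 ≡ 0 mod 2. So 10^{14} ≡ 10^{0} ≡ 1 mod 3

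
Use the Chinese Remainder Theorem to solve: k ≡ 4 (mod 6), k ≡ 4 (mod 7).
M = 6 × 7 = 42. M₁ = 7, y₁ ≡ 1 (mod 6). M₂ = 6, y₂ ≡ 6 (mod 7). k = 4×7×1 + 4×6×6 ≡ 4 (mod 42)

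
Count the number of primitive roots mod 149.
There are φ(149-1) = φ(148) = 72 primitive roots modulo 149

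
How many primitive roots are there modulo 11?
A prime p has φ(p-1) primitive roots; here φ(10) = 4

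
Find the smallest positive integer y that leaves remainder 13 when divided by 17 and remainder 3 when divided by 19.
M = 17 × 19 = 323. M₁ = 19, y₁ ≡ 9 (mod 17). M₂ = 17, y₂ ≡ 9 (mod 19). y = 13×19×9 + 3×17×9 ≡ 98 (mod 323)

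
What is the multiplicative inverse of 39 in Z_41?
Since 41 is prime, by Fermat 39^(-1) ≡ 39^{39} ≡ 20 mod 41. Verify: 39 × 20 = 780 ≡ 1 mod 41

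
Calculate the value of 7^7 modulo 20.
By repeated squaring mod 20: 7^{1}≡7, 7^{2}≡9, 7^{4}≡1. Then 7^{7} = 7^{4+2+1} ≡ 1 × 9 × 7 ≡ 3 mod 20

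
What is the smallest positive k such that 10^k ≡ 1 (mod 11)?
Powers of 10 mod 11: 10^1≡10, 10^2≡1. So the order of 10 is 2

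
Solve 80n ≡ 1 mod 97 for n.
Since 97 is prime, by Fermat 80^(-1) ≡ 80^{95} ≡ 57 mod 97. Verify: 80 × 57 = 4560 ≡ 1 mod 97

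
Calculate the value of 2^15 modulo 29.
By repeated squaring mod 29: 2^{1}≡2, 2^{2}≡4, 2^{4}≡16, 2^{8}≡24. Then 2^{15} = 2^{8+4+2+1} ≡ 24 × 16 × 4 × 2 ≡ 27 mod 29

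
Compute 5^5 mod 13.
By repeated squaring mod 13: 5^{1}≡5, 5^{2}≡12, 5^{4}≡1. Then 5^{5} = 5^{4+1} ≡ 1 × 5 ≡ 5 mod 13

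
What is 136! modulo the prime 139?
(138)! = (136)! × (137) × (138) ≡ -1 mod 139. So (136)! ≡ -1 × [(138)(137)]^(-1) ≡ 69 mod 139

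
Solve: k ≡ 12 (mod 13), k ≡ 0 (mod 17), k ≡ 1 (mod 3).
M = 13 × 17 × 3 = 663. M₁ = 51, y₁ ≡ 12 (mod 13). M₂ = 39, y₂ ≡ 7 (mod 17). M₃ = 221, y₃ ≡ 2 (mod 3). k = 12×51×12 + 0×39×7 + 1×221×2 ≡ 493 (mod 663)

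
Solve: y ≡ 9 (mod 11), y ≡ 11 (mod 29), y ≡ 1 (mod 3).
M = 11 × 29 × 3 = 957. M₁ = 87, y₁ ≡ 10 (mod 11). M₂ = 33, y₂ ≡ 22 (mod 29). M₃ = 319, y₃ ≡ 1 (mod 3). y = 9×87×10 + 11×33×22 + 1×319×1 ≡ 823 (mod 957)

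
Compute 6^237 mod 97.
Using Fermat: 6^{96} ≡ 1 (mod 97). 237 ≡ 45 (mod 96). So 6^{237} ≡ 6^{45} ≡ 75 (mod 97)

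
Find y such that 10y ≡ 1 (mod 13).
Since 13 is prime, by Fermat 10^(-1) ≡ 10^{11} ≡ 4 (mod 13). Verify: 10 × 4 = 40 ≡ 1 (mod 13)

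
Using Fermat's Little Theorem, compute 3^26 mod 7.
By Fermat: 3^{6} ≡ 1 mod 7. 26 = 4×6 + 2. So 3^{26} ≡ 3^{2} ≡ 2 mod 7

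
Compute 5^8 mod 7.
Using Fermat: 5^{6} ≡ 1 mod 7. 8 ≡ 2 mod 6. So 5^{8} ≡ 5^{2} ≡ 4 mod 7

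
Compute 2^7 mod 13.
By repeated squaring mod 13: 2^{1}≡2, 2^{2}≡4, 2^{4}≡3. Then 2^{7} = 2^{4+2+1} ≡ 3 × 4 × 2 ≡ 11 mod 13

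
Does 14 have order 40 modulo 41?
14^{8} ≡ 1 (mod 41) and 8 < 40, so ord_41(14) = 8 ≠ 40 and 14 is not a primitive root.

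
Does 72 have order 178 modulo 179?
ord_179(72) divides 178. For each prime q|178: 72^{89}≡178, 72^{2}≡172, none ≡ 1. So 72 has order 178 and is a primitive root mod 179.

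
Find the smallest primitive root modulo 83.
g = 2. Powers: [2, 4, 8, 16, 32, 64, 45, 7, ...] generates all 82 non-zero residues.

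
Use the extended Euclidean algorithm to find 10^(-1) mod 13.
Extended GCD: 10(4) + 13(-3) = 1. So 10^(-1) ≡ 4 (mod 13). Verify: 10 × 4 = 40 ≡ 1 (mod 13)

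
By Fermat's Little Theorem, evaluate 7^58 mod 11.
By Fermat: 7^{10} ≡ 1 (mod 11). 58 = 5×10 + 8. So 7^{58} ≡ 7^{8} ≡ 9 (mod 11)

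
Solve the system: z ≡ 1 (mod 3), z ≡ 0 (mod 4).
M = 3 × 4 = 12. M₁ = 4, y₁ ≡ 1 (mod 3). M₂ = 3, y₂ ≡ 3 (mod 4). z = 1×4×1 + 0×3×3 ≡ 4 (mod 12)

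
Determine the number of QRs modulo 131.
The squaring map on Z_131* is 2-to-1, so there are (130)/2 = 65 QRs.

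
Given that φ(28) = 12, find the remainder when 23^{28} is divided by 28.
By Euler: 23^{12} ≡ 1 (mod 28) since gcd(23, 28) = 1. 28 = 2×12 + 4. So 23^{28} ≡ 23^{4} ≡ 9 (mod 28)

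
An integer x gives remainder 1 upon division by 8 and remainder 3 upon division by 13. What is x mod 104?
M = 8 × 13 = 104. M₁ = 13, y₁ ≡ 5 mod 8. M₂ = 8, y₂ ≡ 5 mod 13. x = 1×13×5 + 3×8×5 ≡ 81 mod 104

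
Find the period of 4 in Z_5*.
Powers of 4 mod 5: 4^1≡4, 4^2≡1. ord_5(4) = 2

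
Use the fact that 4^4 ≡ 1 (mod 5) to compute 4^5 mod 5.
By Fermat: 4^{4} ≡ 1 (mod 5). So 4^{5} = 4^{4} · 4^{1} ≡ 4^{1} ≡ 4 (mod 5)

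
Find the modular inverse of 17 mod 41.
Since 41 is prime, by Fermat 17^(-1) ≡ 17^{39} ≡ 29 mod 41. Verify: 17 × 29 = 493 ≡ 1 mod 41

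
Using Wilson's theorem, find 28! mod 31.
(30)! = (28)! × (29) × (30) ≡ -1 (mod 31). So (28)! ≡ -1 × [(30)(29)]^(-1) ≡ 15 (mod 31)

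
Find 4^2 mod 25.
4^{2} = 16 ≡ 16 mod 25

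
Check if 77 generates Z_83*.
77^{41} ≡ 1 (mod 83) and 41 < 82, so ord_83(77) = 41 ≠ 82 and 77 is not a primitive root.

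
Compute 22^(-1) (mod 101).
Since 101 is prime, by Fermat 22^(-1) ≡ 22^{99} ≡ 23 (mod 101). Verify: 22 × 23 = 506 ≡ 1 (mod 101)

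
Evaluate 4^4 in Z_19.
4^{4} = 256 ≡ 9 mod 19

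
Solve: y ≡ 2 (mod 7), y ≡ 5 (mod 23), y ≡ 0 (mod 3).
M = 7 × 23 × 3 = 483. M₁ = 69, y₁ ≡ 6 (mod 7). M₂ = 21, y₂ ≡ 11 (mod 23). M₃ = 161, y₃ ≡ 2 (mod 3). y = 2×69×6 + 5×21×11 + 0×161×2 ≡ 51 (mod 483)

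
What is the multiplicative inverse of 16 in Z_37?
Since 37 is prime, by Fermat 16^(-1) ≡ 16^{35} ≡ 7 mod 37. Verify: 16 × 7 = 112 ≡ 1 mod 37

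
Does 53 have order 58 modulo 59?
53^{29} ≡ 1 (mod 59) and 29 < 58, so ord_59(53) = 29 ≠ 58 and 53 is not a primitive root.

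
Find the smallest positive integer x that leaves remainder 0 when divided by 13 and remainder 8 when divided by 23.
M = 13 × 23 = 299. M₁ = 23, y₁ ≡ 4 mod 13. M₂ = 13, y₂ ≡ 16 mod 23. x = 0×23×4 + 8×13×16 ≡ 169 mod 299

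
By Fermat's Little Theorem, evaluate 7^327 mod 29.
By Fermat: 7^{28} ≡ 1 mod 29. 327 ≡ 19 mod 28. So 7^{327} ≡ 7^{19} ≡ 16 mod 29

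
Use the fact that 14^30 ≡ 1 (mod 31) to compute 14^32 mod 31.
By Fermat: 14^{30} ≡ 1 (mod 31). So 14^{32} = 14^{30} · 14^{2} ≡ 14^{2} ≡ 10 (mod 31)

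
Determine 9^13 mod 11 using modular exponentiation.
Using Fermat: 9^{10} ≡ 1 mod 11. 13 ≡ 3 mod 10. So 9^{13} ≡ 9^{3} ≡ 3 mod 11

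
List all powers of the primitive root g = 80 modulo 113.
80^1, 80^2, ..., 80^{112} mod 113: [80, 72, 110, 99, 10, 9, 42, 83, 86, 100, 90, 81, 39, 69, 96, 109, 19, 51, 12, 56, 73, 77, 58, 7, 108, 52, 92, 15, 70, 63, 68, 16, 37, 22, 65, 2, 47, 31, 107, 85, 20, 18, 84, 53, 59, 87, 67, 49, 78, 25, 79, 105, 38, 102, 24, 112, 33, 41, 3, 14, 103, 104, 71, 30, 27, 13, 23, 32, 74, 44, 17, 4, 94, 62, 101, 57, 40, 36, 55, 106, 5, 61, 21, 98, 43, 50, 45, 97, 76, 91, 48, 111, 66, 82, 6, 28, 93, 95, 29, 60, 54, 26, 46, 64, 35, 88, 34, 8, 75, 11, 89, 1]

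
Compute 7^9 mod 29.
By repeated squaring mod 29: 7^{1}≡7, 7^{2}≡20, 7^{4}≡23, 7^{8}≡7. Then 7^{9} = 7^{8+1} ≡ 7 × 7 ≡ 20 mod 29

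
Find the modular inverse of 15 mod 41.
Since 41 is prime, by Fermat 15^(-1) ≡ 15^{39} ≡ 11 mod 41. Verify: 15 × 11 = 165 ≡ 1 mod 41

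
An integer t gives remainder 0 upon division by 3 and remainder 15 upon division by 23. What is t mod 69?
M = 3 × 23 = 69. M₁ = 23, y₁ ≡ 2 mod 3. M₂ = 3, y₂ ≡ 8 mod 23. t = 0×23×2 + 15×3×8 ≡ 15 mod 69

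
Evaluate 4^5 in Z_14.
By repeated squaring mod 14: 4^{1}≡4, 4^{2}≡2, 4^{4}≡4. Then 4^{5} = 4^{4+1} ≡ 4 × 4 ≡ 2 mod 14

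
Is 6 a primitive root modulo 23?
6^{11} ≡ 1 (mod 23) and 11 < 22, so ord_23(6) = 11 ≠ 22 and 6 is not a primitive root.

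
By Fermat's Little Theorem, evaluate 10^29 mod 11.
By Fermat: 10^{10} ≡ 1 mod 11. 29 = 2×10 + 9. So 10^{29} ≡ 10^{9} ≡ 10 mod 11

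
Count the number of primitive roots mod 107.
There are φ(107-1) = φ(106) = 52 primitive roots modulo 107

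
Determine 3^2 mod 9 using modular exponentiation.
3^{2} = 9 ≡ 0 mod 9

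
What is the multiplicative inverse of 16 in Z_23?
Since 23 is prime, by Fermat 16^(-1) ≡ 16^{21} ≡ 13 mod 23. Verify: 16 × 13 = 208 ≡ 1 mod 23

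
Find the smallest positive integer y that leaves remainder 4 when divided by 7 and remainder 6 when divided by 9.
M = 7 × 9 = 63. M₁ = 9, y₁ ≡ 4 (mod 7). M₂ = 7, y₂ ≡ 4 (mod 9). y = 4×9×4 + 6×7×4 ≡ 60 (mod 63)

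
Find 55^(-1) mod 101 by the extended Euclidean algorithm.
Extended GCD: 55(-11) + 101(6) = 1. So 55^(-1) ≡ -11 ≡ 90 mod 101. Verify: 55 × 90 = 4950 ≡ 1 mod 101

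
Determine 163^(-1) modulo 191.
Since 191 is prime, by Fermat 163^(-1) ≡ 163^{189} ≡ 75 (mod 191). Verify: 163 × 75 = 12225 ≡ 1 (mod 191)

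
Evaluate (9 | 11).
(9/11) = 9^{5} mod 11 = 1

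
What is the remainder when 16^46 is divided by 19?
Using Fermat: 16^{18} ≡ 1 mod 19. 46 ≡ 10 mod 18. So 16^{46} ≡ 16^{10} ≡ 16 mod 19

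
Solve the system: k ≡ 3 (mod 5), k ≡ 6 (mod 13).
M = 5 × 13 = 65. M₁ = 13, y₁ ≡ 2 (mod 5). M₂ = 5, y₂ ≡ 8 (mod 13). k = 3×13×2 + 6×5×8 ≡ 58 (mod 65)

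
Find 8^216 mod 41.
Using Fermat: 8^{40} ≡ 1 mod 41. 216 ≡ 16 mod 40. So 8^{216} ≡ 8^{16} ≡ 10 mod 41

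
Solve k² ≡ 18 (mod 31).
The square roots of 18 mod 31 are 7 and 24. Verify: 7² = 49 ≡ 18 (mod 31)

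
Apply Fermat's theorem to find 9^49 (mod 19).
By Fermat: 9^{18} ≡ 1 (mod 19). 49 = 2×18 + 13. So 9^{49} ≡ 9^{13} ≡ 6 (mod 19)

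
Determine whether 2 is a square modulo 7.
By Euler's criterion: 2^{3} ≡ 1 (mod 7). Since this equals 1, 2 is a QR.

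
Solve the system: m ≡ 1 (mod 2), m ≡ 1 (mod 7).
M = 2 × 7 = 14. M₁ = 7, y₁ ≡ 1 (mod 2). M₂ = 2, y₂ ≡ 4 (mod 7). m = 1×7×1 + 1×2×4 ≡ 1 (mod 14)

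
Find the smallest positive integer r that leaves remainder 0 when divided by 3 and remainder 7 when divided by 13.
M = 3 × 13 = 39. M₁ = 13, y₁ ≡ 1 (mod 3). M₂ = 3, y₂ ≡ 9 (mod 13). r = 0×13×1 + 7×3×9 ≡ 33 (mod 39)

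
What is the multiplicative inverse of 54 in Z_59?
Since 59 is prime, by Fermat 54^(-1) ≡ 54^{57} ≡ 47 mod 59. Verify: 54 × 47 = 2538 ≡ 1 mod 59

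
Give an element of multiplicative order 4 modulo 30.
7 has order 4 mod 30 since 7^{4} ≡ 1 (mod 30) and no smaller power works.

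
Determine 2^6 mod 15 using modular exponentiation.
By repeated squaring mod 15: 2^{1}≡2, 2^{2}≡4, 2^{4}≡1. Then 2^{6} = 2^{4+2} ≡ 1 × 4 ≡ 4 mod 15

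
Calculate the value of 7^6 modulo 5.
Using Fermat: 7^{4} ≡ 1 (mod 5). 6 ≡ 2 (mod 4). So 7^{6} ≡ 7^{2} ≡ 4 (mod 5)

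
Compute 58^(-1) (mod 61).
Since 61 is prime, by Fermat 58^(-1) ≡ 58^{59} ≡ 20 (mod 61). Verify: 58 × 20 = 1160 ≡ 1 (mod 61)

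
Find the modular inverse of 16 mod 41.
Since 41 is prime, by Fermat 16^(-1) ≡ 16^{39} ≡ 18 (mod 41). Verify: 16 × 18 = 288 ≡ 1 (mod 41)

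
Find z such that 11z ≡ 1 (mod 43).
Since 43 is prime, by Fermat 11^(-1) ≡ 11^{41} ≡ 4 (mod 43). Verify: 11 × 4 = 44 ≡ 1 (mod 43)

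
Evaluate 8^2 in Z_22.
8^{2} = 64 ≡ 20 (mod 22)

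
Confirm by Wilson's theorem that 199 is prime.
(198)! mod 199 = 198. Since this equals -1 (mod 199), Wilson confirms 199 is prime.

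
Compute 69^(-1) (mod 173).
Since 173 is prime, by Fermat 69^(-1) ≡ 69^{171} ≡ 168 (mod 173). Verify: 69 × 168 = 11592 ≡ 1 (mod 173)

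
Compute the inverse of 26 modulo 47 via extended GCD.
Extended GCD: 26(-9) + 47(5) = 1. So 26^(-1) ≡ -9 ≡ 38 (mod 47). Verify: 26 × 38 = 988 ≡ 1 (mod 47)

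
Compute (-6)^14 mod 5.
Using Fermat: (-6)^{4} ≡ 1 mod 5. 14 ≡ 2 mod 4. So (-6)^{14} ≡ (-6)^{2} ≡ 1 mod 5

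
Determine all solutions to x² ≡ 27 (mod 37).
The square roots of 27 mod 37 are 8 and 29. Verify: 8² = 64 ≡ 27 (mod 37)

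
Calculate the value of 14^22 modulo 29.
By repeated squaring mod 29: 14^{1}≡14, 14^{2}≡22, 14^{4}≡20, 14^{8}≡23, 14^{16}≡7. Then 14^{22} = 14^{16+4+2} ≡ 7 × 20 × 22 ≡ 6 mod 29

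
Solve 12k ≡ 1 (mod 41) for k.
Since 41 is prime, by Fermat 12^(-1) ≡ 12^{39} ≡ 24 (mod 41). Verify: 12 × 24 = 288 ≡ 1 (mod 41)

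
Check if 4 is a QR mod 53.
By Euler's criterion: 4^{26} ≡ 1 (mod 53). Since this equals 1, 4 is a QR.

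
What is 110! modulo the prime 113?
(112)! = (110)! × (111) × (112) ≡ -1 mod 113. So (110)! ≡ -1 × [(112)(111)]^(-1) ≡ 56 mod 113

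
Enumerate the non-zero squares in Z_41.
Squares in Z_41*: {1, 2, 4, 5, 8, 9, 10, 16, 18, 20, 21, 23, 25, 31, 32, 33, 36, 37, 39, 40}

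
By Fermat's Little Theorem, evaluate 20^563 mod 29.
By Fermat: 20^{28} ≡ 1 mod 29. 563 ≡ 3 mod 28. So 20^{563} ≡ 20^{3} ≡ 25 mod 29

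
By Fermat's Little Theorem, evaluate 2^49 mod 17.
By Fermat: 2^{16} ≡ 1 mod 17. 49 = 3×16 + 1. So 2^{49} ≡ 2^{1} ≡ 2 mod 17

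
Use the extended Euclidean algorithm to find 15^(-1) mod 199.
Extended GCD: 15(-53) + 199(4) = 1. So 15^(-1) ≡ -53 ≡ 146 (mod 199). Verify: 15 × 146 = 2190 ≡ 1 (mod 199)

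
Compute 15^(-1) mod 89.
Since 89 is prime, by Fermat 15^(-1) ≡ 15^{87} ≡ 6 mod 89. Verify: 15 × 6 = 90 ≡ 1 mod 89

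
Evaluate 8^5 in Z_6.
By repeated squaring mod 6: 8^{1}≡2, 8^{2}≡4, 8^{4}≡4. Then 8^{5} = 8^{4+1} ≡ 4 × 2 ≡ 2 mod 6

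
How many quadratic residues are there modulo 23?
The squaring map on Z_23* is 2-to-1, so there are (22)/2 = 11 QRs.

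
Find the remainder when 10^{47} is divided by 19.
By Fermat: 10^{18} ≡ 1 mod 19. 47 = 2×18 + 11. So 10^{47} ≡ 10^{11} ≡ 14 mod 19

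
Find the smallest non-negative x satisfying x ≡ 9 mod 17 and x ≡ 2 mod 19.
M = 17 × 19 = 323. M₁ = 19, y₁ ≡ 9 mod 17. M₂ = 17, y₂ ≡ 9 mod 19. x = 9×19×9 + 2×17×9 ≡ 230 mod 323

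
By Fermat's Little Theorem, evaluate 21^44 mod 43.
By Fermat: 21^{42} ≡ 1 (mod 43). So 21^{44} = 21^{42} · 21^{2} ≡ 21^{2} ≡ 11 (mod 43)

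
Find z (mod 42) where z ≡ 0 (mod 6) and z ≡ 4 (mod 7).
M = 6 × 7 = 42. M₁ = 7, y₁ ≡ 1 (mod 6). M₂ = 6, y₂ ≡ 6 (mod 7). z = 0×7×1 + 4×6×6 ≡ 18 (mod 42)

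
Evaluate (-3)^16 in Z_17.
Using Fermat: (-3)^{16} ≡ 1 (mod 17). 16 ≡ 0 (mod 16). So (-3)^{16} ≡ (-3)^{0} ≡ 1 (mod 17)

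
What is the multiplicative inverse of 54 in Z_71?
Since 71 is prime, by Fermat 54^(-1) ≡ 54^{69} ≡ 25 mod 71. Verify: 54 × 25 = 1350 ≡ 1 mod 71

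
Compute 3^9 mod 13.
By repeated squaring mod 13: 3^{1}≡3, 3^{2}≡9, 3^{4}≡3, 3^{8}≡9. Then 3^{9} = 3^{8+1} ≡ 9 × 3 ≡ 1 mod 13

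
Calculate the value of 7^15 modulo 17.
By repeated squaring mod 17: 7^{1}≡7, 7^{2}≡15, 7^{4}≡4, 7^{8}≡16. Then 7^{15} = 7^{8+4+2+1} ≡ 16 × 4 × 15 × 7 ≡ 5 mod 17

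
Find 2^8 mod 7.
Using Fermat: 2^{6} ≡ 1 mod 7. 8 ≡ 2 mod 6. So 2^{8} ≡ 2^{2} ≡ 4 mod 7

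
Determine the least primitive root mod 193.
g = 5. For each prime q|192: 5^{96}≡192, 5^{64}≡84, none ≡ 1, so ord_193(5) = 192 and 5 is a primitive root.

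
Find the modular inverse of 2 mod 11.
Since 11 is prime, by Fermat 2^(-1) ≡ 2^{9} ≡ 6 mod 11. Verify: 2 × 6 = 12 ≡ 1 mod 11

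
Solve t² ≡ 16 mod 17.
The square roots of 16 mod 17 are 4 and 13. Verify: 4² = 16 ≡ 16 mod 17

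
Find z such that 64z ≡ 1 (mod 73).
Since 73 is prime, by Fermat 64^(-1) ≡ 64^{71} ≡ 8 (mod 73). Verify: 64 × 8 = 512 ≡ 1 (mod 73)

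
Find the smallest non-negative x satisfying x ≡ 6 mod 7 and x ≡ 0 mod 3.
M = 7 × 3 = 21. M₁ = 3, y₁ ≡ 5 mod 7. M₂ = 7, y₂ ≡ 1 mod 3. x = 6×3×5 + 0×7×1 ≡ 6 mod 21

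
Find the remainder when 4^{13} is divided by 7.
By Fermat: 4^{6} ≡ 1 mod 7. 13 = 2×6 + 1. So 4^{13} ≡ 4^{1} ≡ 4 mod 7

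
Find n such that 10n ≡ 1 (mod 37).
Since 37 is prime, by Fermat 10^(-1) ≡ 10^{35} ≡ 26 (mod 37). Verify: 10 × 26 = 260 ≡ 1 (mod 37)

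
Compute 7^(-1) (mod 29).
Since 29 is prime, by Fermat 7^(-1) ≡ 7^{27} ≡ 25 (mod 29). Verify: 7 × 25 = 175 ≡ 1 (mod 29)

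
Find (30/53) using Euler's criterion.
(30/53) = 30^{26} mod 53 = -1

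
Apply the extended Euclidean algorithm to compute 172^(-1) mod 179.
Extended GCD: 172(51) + 179(-49) = 1. So 172^(-1) ≡ 51 (mod 179). Verify: 172 × 51 = 8772 ≡ 1 (mod 179)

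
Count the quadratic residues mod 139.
Exactly half the non-zero residues mod a prime are QRs: (139-1)/2 = 69.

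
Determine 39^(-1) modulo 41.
Since 41 is prime, by Fermat 39^(-1) ≡ 39^{39} ≡ 20 (mod 41). Verify: 39 × 20 = 780 ≡ 1 (mod 41)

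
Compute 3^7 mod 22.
By repeated squaring mod 22: 3^{1}≡3, 3^{2}≡9, 3^{4}≡15. Then 3^{7} = 3^{4+2+1} ≡ 15 × 9 × 3 ≡ 9 mod 22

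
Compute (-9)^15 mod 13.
Using Fermat: (-9)^{12} ≡ 1 (mod 13). 15 ≡ 3 (mod 12). So (-9)^{15} ≡ (-9)^{3} ≡ 12 (mod 13)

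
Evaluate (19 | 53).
(19/53) = 19^{26} mod 53 = -1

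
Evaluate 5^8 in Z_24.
By repeated squaring mod 24: 5^{1}≡5, 5^{2}≡1, 5^{4}≡1, 5^{8}≡1. So 5^{8} ≡ 1 mod 24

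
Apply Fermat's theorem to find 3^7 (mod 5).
By Fermat: 3^{4} ≡ 1 (mod 5). So 3^{7} = 3^{4} · 3^{3} ≡ 3^{3} ≡ 2 (mod 5)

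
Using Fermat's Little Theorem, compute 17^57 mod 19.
By Fermat: 17^{18} ≡ 1 mod 19. 57 = 3×18 + 3. So 17^{57} ≡ 17^{3} ≡ 11 mod 19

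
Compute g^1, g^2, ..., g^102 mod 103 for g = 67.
67^1, 67^2, ..., 67^{102} mod 103: [67, 60, 3, 98, 77, 9, 88, 25, 27, 58, 75, 81, 71, 19, 37, 7, 57, 8, 21, 68, 24, 63, 101, 72, 86, 97, 10, 52, 85, 30, 53, 49, 90, 56, 44, 64, 65, 29, 89, 92, 87, 61, 70, 55, 80, 4, 62, 34, 12, 83, 102, 36, 43, 100, 5, 26, 94, 15, 78, 76, 45, 28, 22, 32, 84, 66, 96, 46, 95, 82, 35, 79, 40, 2, 31, 17, 6, 93, 51, 18, 73, 50, 54, 13, 47, 59, 39, 38, 74, 14, 11, 16, 42, 33, 48, 23, 99, 41, 69, 91, 20, 1]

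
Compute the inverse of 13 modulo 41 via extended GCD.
Extended GCD: 13(19) + 41(-6) = 1. So 13^(-1) ≡ 19 (mod 41). Verify: 13 × 19 = 247 ≡ 1 (mod 41)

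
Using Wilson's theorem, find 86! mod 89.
(88)! = (86)! × (87) × (88) ≡ -1 mod 89. So (86)! ≡ -1 × [(88)(87)]^(-1) ≡ 44 mod 89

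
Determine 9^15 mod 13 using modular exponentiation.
Using Fermat: 9^{12} ≡ 1 mod 13. 15 ≡ 3 mod 12. So 9^{15} ≡ 9^{3} ≡ 1 mod 13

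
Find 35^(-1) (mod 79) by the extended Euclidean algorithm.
Extended GCD: 35(-9) + 79(4) = 1. So 35^(-1) ≡ -9 ≡ 70 (mod 79). Verify: 35 × 70 = 2450 ≡ 1 (mod 79)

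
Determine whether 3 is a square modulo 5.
By Euler's criterion: 3^{2} ≡ 4 mod 5. Since this equals -1 (≡ 4), 3 is not a QR.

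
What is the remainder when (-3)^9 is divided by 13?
By repeated squaring (mod 13): (-3)^{1}≡10, (-3)^{2}≡9, (-3)^{4}≡3, (-3)^{8}≡9. Then (-3)^{9} = (-3)^{8+1} ≡ 9 × 10 ≡ 12 (mod 13)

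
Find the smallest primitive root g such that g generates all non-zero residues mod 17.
g = 3. Powers: [3, 9, 10, 13, 5, 15, ...] generates all 16 non-zero residues.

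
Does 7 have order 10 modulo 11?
ord_11(7) divides 10. For each prime q|10: 7^{5}≡10, 7^{2}≡5, none ≡ 1. So 7 has order 10 and is a primitive root mod 11.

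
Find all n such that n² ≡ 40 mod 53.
The square roots of 40 mod 53 are 27 and 26. Verify: 27² = 729 ≡ 40 mod 53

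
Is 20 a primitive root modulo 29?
20^{7} ≡ 1 mod 29 and 7 < 28, so ord_29(20) = 7 ≠ 28 and 20 is not a primitive root.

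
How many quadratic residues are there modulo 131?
The squaring map on Z_131* is 2-to-1, so there are (130)/2 = 65 QRs.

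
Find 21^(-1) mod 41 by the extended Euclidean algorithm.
Extended GCD: 21(2) + 41(-1) = 1. So 21^(-1) ≡ 2 mod 41. Verify: 21 × 2 = 42 ≡ 1 mod 41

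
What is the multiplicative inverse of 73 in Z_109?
Since 109 is prime, by Fermat 73^(-1) ≡ 73^{107} ≡ 3 (mod 109). Verify: 73 × 3 = 219 ≡ 1 (mod 109)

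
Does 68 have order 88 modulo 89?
68^{44} ≡ 1 mod 89 and 44 < 88, so ord_89(68) = 44 ≠ 88 and 68 is not a primitive root.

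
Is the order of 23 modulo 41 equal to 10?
Powers of 23 mod 41: 23^1≡23, 23^2≡37, 23^3≡31, 23^4≡16, 23^5≡40, 23^6≡18, 23^7≡4, 23^8≡10, 23^9≡25, 23^10≡1. First k with 23^k≡1 is k=10. Yes, ord_41(23) = 10.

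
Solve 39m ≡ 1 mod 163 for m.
Since 163 is prime, by Fermat 39^(-1) ≡ 39^{161} ≡ 46 mod 163. Verify: 39 × 46 = 1794 ≡ 1 mod 163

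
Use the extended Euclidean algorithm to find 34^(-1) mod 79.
Extended GCD: 34(7) + 79(-3) = 1. So 34^(-1) ≡ 7 (mod 79). Verify: 34 × 7 = 238 ≡ 1 (mod 79)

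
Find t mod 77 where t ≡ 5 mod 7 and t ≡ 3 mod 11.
M = 7 × 11 = 77. M₁ = 11, y₁ ≡ 2 mod 7. M₂ = 7, y₂ ≡ 8 mod 11. t = 5×11×2 + 3×7×8 ≡ 47 mod 77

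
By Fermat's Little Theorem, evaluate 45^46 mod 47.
By Fermat's Little Theorem, 45^{46} ≡ 1 mod 47 since 47 is prime and gcd(45, 47) = 1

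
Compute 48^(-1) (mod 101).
Since 101 is prime, by Fermat 48^(-1) ≡ 48^{99} ≡ 40 (mod 101). Verify: 48 × 40 = 1920 ≡ 1 (mod 101)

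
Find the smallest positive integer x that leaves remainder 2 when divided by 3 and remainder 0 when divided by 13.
M = 3 × 13 = 39. M₁ = 13, y₁ ≡ 1 (mod 3). M₂ = 3, y₂ ≡ 9 (mod 13). x = 2×13×1 + 0×3×9 ≡ 26 (mod 39)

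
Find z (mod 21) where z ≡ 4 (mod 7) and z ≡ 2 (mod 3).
M = 7 × 3 = 21. M₁ = 3, y₁ ≡ 5 (mod 7). M₂ = 7, y₂ ≡ 1 (mod 3). z = 4×3×5 + 2×7×1 ≡ 11 (mod 21)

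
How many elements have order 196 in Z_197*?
There are φ(197-1) = φ(196) = 84 primitive roots modulo 197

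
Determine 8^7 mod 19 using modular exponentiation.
By repeated squaring (mod 19): 8^{1}≡8, 8^{2}≡7, 8^{4}≡11. Then 8^{7} = 8^{4+2+1} ≡ 11 × 7 × 8 ≡ 8 (mod 19)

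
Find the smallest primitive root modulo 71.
g = 7. Powers: [7, 49, 59, 58, 51, 2, 14, ...] generates all 70 non-zero residues.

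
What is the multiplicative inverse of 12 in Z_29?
Since 29 is prime, by Fermat 12^(-1) ≡ 12^{27} ≡ 17 (mod 29). Verify: 12 × 17 = 204 ≡ 1 (mod 29)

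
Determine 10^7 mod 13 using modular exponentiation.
By repeated squaring (mod 13): 10^{1}≡10, 10^{2}≡9, 10^{4}≡3. Then 10^{7} = 10^{4+2+1} ≡ 3 × 9 × 10 ≡ 10 (mod 13)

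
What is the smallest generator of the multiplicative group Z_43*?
g = 3. For each prime q|42: 3^{21}≡42, 3^{14}≡36, 3^{6}≡41, none ≡ 1, so ord_43(3) = 42 and 3 is a primitive root.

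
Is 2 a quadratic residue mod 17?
By Euler's criterion: 2^{8} ≡ 1 mod 17. Since this equals 1, 2 is a QR.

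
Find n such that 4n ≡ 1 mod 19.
Since 19 is prime, by Fermat 4^(-1) ≡ 4^{17} ≡ 5 mod 19. Verify: 4 × 5 = 20 ≡ 1 mod 19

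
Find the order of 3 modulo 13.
Powers of 3 mod 13: 3^1≡3, 3^2≡9, 3^3≡1. Order = 3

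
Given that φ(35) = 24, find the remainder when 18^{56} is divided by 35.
By Euler: 18^{24} ≡ 1 mod 35 since gcd(18, 35) = 1. 56 = 2×24 + 8. So 18^{56} ≡ 18^{8} ≡ 16 mod 35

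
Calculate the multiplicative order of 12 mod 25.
Powers of 12 mod 25: 12^1≡12, 12^2≡19, 12^3≡3, 12^4≡11, 12^5≡7, 12^6≡9, 12^7≡8, 12^8≡21, 12^9≡2, 12^10≡24, 12^11≡13, 12^12≡6, 12^13≡22, 12^14≡14, 12^15≡18, 12^16≡16, 12^17≡17, 12^18≡4, 12^19≡23, 12^20≡1. So the order of 12 is 20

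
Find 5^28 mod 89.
By repeated squaring mod 89: 5^{1}≡5, 5^{2}≡25, 5^{4}≡2, 5^{8}≡4, 5^{16}≡16. Then 5^{28} = 5^{16+8+4} ≡ 16 × 4 × 2 ≡ 39 mod 89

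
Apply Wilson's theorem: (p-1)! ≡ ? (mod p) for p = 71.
By Wilson's theorem, (70)! ≡ -1 ≡ 70 (mod 71)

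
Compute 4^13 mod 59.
By repeated squaring (mod 59): 4^{1}≡4, 4^{2}≡16, 4^{4}≡20, 4^{8}≡46. Then 4^{13} = 4^{8+4+1} ≡ 46 × 20 × 4 ≡ 22 (mod 59)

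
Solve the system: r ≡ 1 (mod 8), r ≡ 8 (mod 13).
M = 8 × 13 = 104. M₁ = 13, y₁ ≡ 5 (mod 8). M₂ = 8, y₂ ≡ 5 (mod 13). r = 1×13×5 + 8×8×5 ≡ 73 (mod 104)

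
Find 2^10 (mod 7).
Using Fermat: 2^{6} ≡ 1 (mod 7). 10 ≡ 4 (mod 6). So 2^{10} ≡ 2^{4} ≡ 2 (mod 7)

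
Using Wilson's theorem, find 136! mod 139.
(138)! = (136)! × (137) × (138) ≡ -1 mod 139. So (136)! ≡ -1 × [(138)(137)]^(-1) ≡ 69 mod 139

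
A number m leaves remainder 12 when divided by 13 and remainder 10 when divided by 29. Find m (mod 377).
M = 13 × 29 = 377. M₁ = 29, y₁ ≡ 9 (mod 13). M₂ = 13, y₂ ≡ 9 (mod 29). m = 12×29×9 + 10×13×9 ≡ 155 (mod 377)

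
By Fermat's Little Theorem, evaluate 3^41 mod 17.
By Fermat: 3^{16} ≡ 1 mod 17. 41 = 2×16 + 9. So 3^{41} ≡ 3^{9} ≡ 14 mod 17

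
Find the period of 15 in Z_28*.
Powers of 15 mod 28: 15^1≡15, 15^2≡1. So the order of 15 is 2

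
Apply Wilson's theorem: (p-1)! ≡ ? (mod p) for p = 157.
By Wilson's theorem, (156)! ≡ -1 ≡ 156 (mod 157)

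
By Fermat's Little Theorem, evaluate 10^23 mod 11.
By Fermat: 10^{10} ≡ 1 (mod 11). 23 = 2×10 + 3. So 10^{23} ≡ 10^{3} ≡ 10 (mod 11)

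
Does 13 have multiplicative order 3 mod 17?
Powers of 13 mod 17: 13^1≡13, 13^2≡16, 13^3≡4, 13^4≡1. 13^3≡4≢1, so ord ≠ 3. No, the actual order is 4.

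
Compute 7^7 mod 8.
By repeated squaring mod 8: 7^{1}≡7, 7^{2}≡1, 7^{4}≡1. Then 7^{7} = 7^{4+2+1} ≡ 1 × 1 × 7 ≡ 7 mod 8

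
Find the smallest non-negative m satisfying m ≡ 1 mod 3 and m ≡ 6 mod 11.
M = 3 × 11 = 33. M₁ = 11, y₁ ≡ 2 mod 3. M₂ = 3, y₂ ≡ 4 mod 11. m = 1×11×2 + 6×3×4 ≡ 28 mod 33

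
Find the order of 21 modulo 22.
Powers of 21 mod 22: 21^1≡21, 21^2≡1. ord_22(21) = 2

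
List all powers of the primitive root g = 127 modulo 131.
127^1, 127^2, ..., 127^{130} mod 131: [127, 16, 67, 125, 24, 35, 122, 36, 118, 52, 54, 46, 78, 81, 69, 117, 56, 38, 110, 84, 57, 34, 126, 20, 51, 58, 30, 11, 87, 45, 82, 65, 2, 123, 32, 3, 119, 48, 70, 113, 72, 105, 104, 108, 92, 25, 31, 7, 103, 112, 76, 89, 37, 114, 68, 121, 40, 102, 116, 60, 22, 43, 90, 33, 130, 4, 115, 64, 6, 107, 96, 9, 95, 13, 79, 77, 85, 53, 50, 62, 14, 75, 93, 21, 47, 74, 97, 5, 111, 80, 73, 101, 120, 44, 86, 49, 66, 129, 8, 99, 128, 12, 83, 61, 18, 59, 26, 27, 23, 39, 106, 100, 124, 28, 19, 55, 42, 94, 17, 63, 10, 91, 29, 15, 71, 109, 88, 41, 98, 1]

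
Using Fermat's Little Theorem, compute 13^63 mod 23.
By Fermat: 13^{22} ≡ 1 mod 23. 63 = 2×22 + 19. So 13^{63} ≡ 13^{19} ≡ 2 mod 23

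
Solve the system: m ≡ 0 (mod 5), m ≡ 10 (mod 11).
M = 5 × 11 = 55. M₁ = 11, y₁ ≡ 1 (mod 5). M₂ = 5, y₂ ≡ 9 (mod 11). m = 0×11×1 + 10×5×9 ≡ 10 (mod 55)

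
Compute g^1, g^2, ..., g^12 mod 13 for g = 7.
7^1, 7^2, ..., 7^{12} mod 13: [7, 10, 5, 9, 11, 12, 6, 3, 8, 4, 2, 1]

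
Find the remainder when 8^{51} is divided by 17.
By Fermat: 8^{16} ≡ 1 mod 17. 51 = 3×16 + 3. So 8^{51} ≡ 8^{3} ≡ 2 mod 17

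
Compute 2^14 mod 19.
By repeated squaring (mod 19): 2^{1}≡2, 2^{2}≡4, 2^{4}≡16, 2^{8}≡9. Then 2^{14} = 2^{8+4+2} ≡ 9 × 16 × 4 ≡ 6 (mod 19)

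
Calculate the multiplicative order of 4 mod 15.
Powers of 4 mod 15: 4^1≡4, 4^2≡1. So the order of 4 is 2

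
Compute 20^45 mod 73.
By repeated squaring (mod 73): 20^{1}≡20, 20^{2}≡35, 20^{4}≡57, 20^{8}≡37, 20^{16}≡55, 20^{32}≡32. Then 20^{45} = 20^{32+8+4+1} ≡ 32 × 37 × 57 × 20 ≡ 63 (mod 73)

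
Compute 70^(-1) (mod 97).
Since 97 is prime, by Fermat 70^(-1) ≡ 70^{95} ≡ 79 (mod 97). Verify: 70 × 79 = 5530 ≡ 1 (mod 97)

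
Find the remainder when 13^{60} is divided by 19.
By Fermat: 13^{18} ≡ 1 (mod 19). 60 = 3×18 + 6. So 13^{60} ≡ 13^{6} ≡ 11 (mod 19)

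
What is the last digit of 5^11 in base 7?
Using Fermat: 5^{6} ≡ 1 mod 7. 11 ≡ 5 mod 6. So 5^{11} ≡ 5^{5} ≡ 3 mod 7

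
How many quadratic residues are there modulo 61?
Exactly half the non-zero residues mod a prime are QRs: (61-1)/2 = 30.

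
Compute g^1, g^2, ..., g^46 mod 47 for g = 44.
44^1, 44^2, ..., 44^{46} mod 47: [44, 9, 20, 34, 39, 24, 22, 28, 10, 17, 43, 12, 11, 14, 5, 32, 45, 6, 29, 7, 26, 16, 46, 3, 38, 27, 13, 8, 23, 25, 19, 37, 30, 4, 35, 36, 33, 42, 15, 2, 41, 18, 40, 21, 31, 1]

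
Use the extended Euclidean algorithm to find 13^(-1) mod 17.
Extended GCD: 13(4) + 17(-3) = 1. So 13^(-1) ≡ 4 (mod 17). Verify: 13 × 4 = 52 ≡ 1 (mod 17)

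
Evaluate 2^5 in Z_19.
By repeated squaring (mod 19): 2^{1}≡2, 2^{2}≡4, 2^{4}≡16. Then 2^{5} = 2^{4+1} ≡ 16 × 2 ≡ 13 (mod 19)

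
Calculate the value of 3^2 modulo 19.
3^{2} = 9 ≡ 9 mod 19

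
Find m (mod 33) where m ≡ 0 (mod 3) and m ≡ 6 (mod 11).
M = 3 × 11 = 33. M₁ = 11, y₁ ≡ 2 (mod 3). M₂ = 3, y₂ ≡ 4 (mod 11). m = 0×11×2 + 6×3×4 ≡ 6 (mod 33)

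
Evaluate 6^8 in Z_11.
By repeated squaring mod 11: 6^{1}≡6, 6^{2}≡3, 6^{4}≡9, 6^{8}≡4. So 6^{8} ≡ 4 mod 11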